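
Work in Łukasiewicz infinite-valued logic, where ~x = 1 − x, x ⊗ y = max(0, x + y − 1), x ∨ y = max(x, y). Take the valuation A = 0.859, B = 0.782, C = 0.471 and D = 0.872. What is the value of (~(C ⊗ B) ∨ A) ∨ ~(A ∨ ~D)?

0.859

C ⊗ B = max(0, 0.471 + 0.782 − 1) = max(0, 0.253) = 0.253
~(C ⊗ B) = 1 − 0.253 = 0.747
~(C ⊗ B) ∨ A = max(0.747, 0.859) = 0.859
~D = 1 − 0.872 = 0.128
A ∨ ~D = max(0.859, 0.128) = 0.859
~(A ∨ ~D) = 1 − 0.859 = 0.141
(~(C ⊗ B) ∨ A) ∨ ~(A ∨ ~D) = max(0.859, 0.141) = 0.859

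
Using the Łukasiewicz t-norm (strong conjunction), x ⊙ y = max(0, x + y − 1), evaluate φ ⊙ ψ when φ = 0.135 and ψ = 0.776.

0.000

φ ⊙ ψ = max(0, 0.135 + 0.776 − 1) = max(0, -0.089) = 0.000
For comparison, the Gödel (minimum) t-norm min(x, y) would give 0.135.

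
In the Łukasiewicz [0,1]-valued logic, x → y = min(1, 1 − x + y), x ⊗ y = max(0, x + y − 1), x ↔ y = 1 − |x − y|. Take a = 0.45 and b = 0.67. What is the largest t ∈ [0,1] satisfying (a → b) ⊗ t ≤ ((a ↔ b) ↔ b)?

0.89

a → b = min(1, 1 − 0.45 + 0.67) = min(1, 1.22) = 1.00
So the left factor is a → b = 1.00.
a ↔ b = 1 − |0.45 − 0.67| = 1 − 0.22 = 0.78
(a ↔ b) ↔ b = 1 − |0.78 − 0.67| = 1 − 0.11 = 0.89
So the right-hand bound is (a ↔ b) ↔ b = 0.89.
The residuum of the Łukasiewicz t-norm gives the supremum: min(1, 1 − 1.00 + 0.89).
1 − 1.00 + 0.89 = 0.89, so t = min(1, 0.89) = 0.89.
Check: 1.00 ⊗ 0.89 = max(0, 0.89) = 0.89 ≤ 0.89.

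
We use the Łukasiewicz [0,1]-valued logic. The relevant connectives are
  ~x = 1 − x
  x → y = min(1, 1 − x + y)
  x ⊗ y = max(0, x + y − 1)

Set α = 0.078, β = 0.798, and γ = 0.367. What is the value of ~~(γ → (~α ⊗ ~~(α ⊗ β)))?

~α = 1 − 0.078 = 0.922
α ⊗ β = max(0, 0.078 + 0.798 − 1) = max(0, -0.124) = 0.000
~(α ⊗ β) = 1 − 0.000 = 1.000
~~(α ⊗ β) = 1 − 1.000 = 0.000
~α ⊗ ~~(α ⊗ β) = max(0, 0.922 + 0.000 − 1) = max(0, -0.078) = 0.000
γ → (~α ⊗ ~~(α ⊗ β)) = min(1, 1 − 0.367 + 0.000) = min(1, 0.633) = 0.633
~(γ → (~α ⊗ ~~(α ⊗ β))) = 1 − 0.633 = 0.367
~~(γ → (~α ⊗ ~~(α ⊗ β))) = 1 − 0.367 = 0.633

0.633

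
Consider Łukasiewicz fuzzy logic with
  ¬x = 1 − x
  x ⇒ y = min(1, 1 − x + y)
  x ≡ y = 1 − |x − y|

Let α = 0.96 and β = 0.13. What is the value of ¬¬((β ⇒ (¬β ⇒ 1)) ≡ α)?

0.96

¬β = 1 − 0.13 = 0.87
¬β ⇒ 1 = min(1, 1 − 0.87 + 1.00) = min(1, 1.13) = 1.00
β ⇒ (¬β ⇒ 1) = min(1, 1 − 0.13 + 1.00) = min(1, 1.87) = 1.00
(β ⇒ (¬β ⇒ 1)) ≡ α = 1 − |1.00 − 0.96| = 1 − 0.04 = 0.96
¬((β ⇒ (¬β ⇒ 1)) ≡ α) = 1 − 0.96 = 0.04
¬¬((β ⇒ (¬β ⇒ 1)) ≡ α) = 1 − 0.04 = 0.96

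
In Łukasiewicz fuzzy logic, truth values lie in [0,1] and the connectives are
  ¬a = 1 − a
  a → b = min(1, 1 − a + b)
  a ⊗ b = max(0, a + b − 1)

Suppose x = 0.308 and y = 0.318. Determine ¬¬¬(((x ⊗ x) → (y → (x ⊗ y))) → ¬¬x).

0.692

x ⊗ x = max(0, 0.308 + 0.308 − 1) = max(0, -0.384) = 0.000
x ⊗ y = max(0, 0.308 + 0.318 − 1) = max(0, -0.374) = 0.000
y → (x ⊗ y) = min(1, 1 − 0.318 + 0.000) = min(1, 0.682) = 0.682
(x ⊗ x) → (y → (x ⊗ y)) = min(1, 1 − 0.000 + 0.682) = min(1, 1.682) = 1.000
¬x = 1 − 0.308 = 0.692
¬¬x = 1 − 0.692 = 0.308
((x ⊗ x) → (y → (x ⊗ y))) → ¬¬x = min(1, 1 − 1.000 + 0.308) = min(1, 0.308) = 0.308
¬(((x ⊗ x) → (y → (x ⊗ y))) → ¬¬x) = 1 − 0.308 = 0.692
¬¬(((x ⊗ x) → (y → (x ⊗ y))) → ¬¬x) = 1 − 0.692 = 0.308
¬¬¬(((x ⊗ x) → (y → (x ⊗ y))) → ¬¬x) = 1 − 0.308 = 0.692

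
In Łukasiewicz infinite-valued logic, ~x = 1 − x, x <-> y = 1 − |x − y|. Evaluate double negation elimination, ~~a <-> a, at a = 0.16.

1.00

~a = 1 − 0.16 = 0.84
~~a = 1 − 0.84 = 0.16
~~a <-> a = 1 − |0.16 − 0.16| = 1 − 0.00 = 1.00
(As expected: always 1 in Ł∞ since negation is involutive.)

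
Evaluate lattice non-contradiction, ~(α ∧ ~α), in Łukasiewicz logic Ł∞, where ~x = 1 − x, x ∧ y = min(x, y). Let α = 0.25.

~α = 1 − 0.25 = 0.75
α ∧ ~α = min(0.25, 0.75) = 0.25
~(α ∧ ~α) = 1 − 0.25 = 0.75
(The value 0.75 < 1 shows this instance is not satisfied; not a Ł∞-tautology — its value is 1 − min(a, 1−a).)

0.75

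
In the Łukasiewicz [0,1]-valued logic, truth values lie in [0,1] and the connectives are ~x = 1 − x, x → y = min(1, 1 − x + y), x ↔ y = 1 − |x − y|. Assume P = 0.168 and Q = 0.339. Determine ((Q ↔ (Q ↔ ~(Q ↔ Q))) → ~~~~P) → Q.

Q ↔ Q = 1 − |0.339 − 0.339| = 1 − 0.000 = 1.000
~(Q ↔ Q) = 1 − 1.000 = 0.000
Q ↔ ~(Q ↔ Q) = 1 − |0.339 − 0.000| = 1 − 0.339 = 0.661
Q ↔ (Q ↔ ~(Q ↔ Q)) = 1 − |0.339 − 0.661| = 1 − 0.322 = 0.678
~P = 1 − 0.168 = 0.832
~~P = 1 − 0.832 = 0.168
~~~P = 1 − 0.168 = 0.832
~~~~P = 1 − 0.832 = 0.168
(Q ↔ (Q ↔ ~(Q ↔ Q))) → ~~~~P = min(1, 1 − 0.678 + 0.168) = min(1, 0.490) = 0.490
((Q ↔ (Q ↔ ~(Q ↔ Q))) → ~~~~P) → Q = min(1, 1 − 0.490 + 0.339) = min(1, 0.849) = 0.849

0.849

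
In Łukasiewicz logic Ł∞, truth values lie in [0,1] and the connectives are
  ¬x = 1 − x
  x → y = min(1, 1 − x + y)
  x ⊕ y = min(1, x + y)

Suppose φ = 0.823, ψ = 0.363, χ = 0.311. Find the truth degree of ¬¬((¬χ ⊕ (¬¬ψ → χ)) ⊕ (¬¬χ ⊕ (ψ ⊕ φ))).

¬χ = 1 − 0.311 = 0.689
¬ψ = 1 − 0.363 = 0.637
¬¬ψ = 1 − 0.637 = 0.363
¬¬ψ → χ = min(1, 1 − 0.363 + 0.311) = min(1, 0.948) = 0.948
¬χ ⊕ (¬¬ψ → χ) = min(1, 0.689 + 0.948) = min(1, 1.637) = 1.000
¬¬χ = 1 − 0.689 = 0.311
ψ ⊕ φ = min(1, 0.363 + 0.823) = min(1, 1.186) = 1.000
¬¬χ ⊕ (ψ ⊕ φ) = min(1, 0.311 + 1.000) = min(1, 1.311) = 1.000
(¬χ ⊕ (¬¬ψ → χ)) ⊕ (¬¬χ ⊕ (ψ ⊕ φ)) = min(1, 1.000 + 1.000) = min(1, 2.000) = 1.000
¬((¬χ ⊕ (¬¬ψ → χ)) ⊕ (¬¬χ ⊕ (ψ ⊕ φ))) = 1 − 1.000 = 0.000
¬¬((¬χ ⊕ (¬¬ψ → χ)) ⊕ (¬¬χ ⊕ (ψ ⊕ φ))) = 1 − 0.000 = 1.000

1.000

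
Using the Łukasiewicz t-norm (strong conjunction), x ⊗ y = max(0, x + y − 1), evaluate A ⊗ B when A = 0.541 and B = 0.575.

0.116

A ⊗ B = max(0, 0.541 + 0.575 − 1) = max(0, 0.116) = 0.116
For comparison, the Gödel (minimum) t-norm min(x, y) would give 0.541.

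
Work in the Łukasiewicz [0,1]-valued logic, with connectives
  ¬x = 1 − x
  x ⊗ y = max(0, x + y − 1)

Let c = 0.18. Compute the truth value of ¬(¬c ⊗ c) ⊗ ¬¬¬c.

¬c = 1 − 0.18 = 0.82
¬c ⊗ c = max(0, 0.82 + 0.18 − 1) = max(0, 0.00) = 0.00
¬(¬c ⊗ c) = 1 − 0.00 = 1.00
¬¬c = 1 − 0.82 = 0.18
¬¬¬c = 1 − 0.18 = 0.82
¬(¬c ⊗ c) ⊗ ¬¬¬c = max(0, 1.00 + 0.82 − 1) = max(0, 0.82) = 0.82

0.82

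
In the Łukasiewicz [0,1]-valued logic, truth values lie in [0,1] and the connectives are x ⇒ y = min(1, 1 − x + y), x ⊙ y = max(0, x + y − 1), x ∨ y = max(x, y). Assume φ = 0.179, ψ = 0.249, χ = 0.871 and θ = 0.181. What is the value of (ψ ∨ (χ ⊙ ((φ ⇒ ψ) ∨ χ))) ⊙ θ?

0.052

φ ⇒ ψ = min(1, 1 − 0.179 + 0.249) = min(1, 1.070) = 1.000
(φ ⇒ ψ) ∨ χ = max(1.000, 0.871) = 1.000
χ ⊙ ((φ ⇒ ψ) ∨ χ) = max(0, 0.871 + 1.000 − 1) = max(0, 0.871) = 0.871
ψ ∨ (χ ⊙ ((φ ⇒ ψ) ∨ χ)) = max(0.249, 0.871) = 0.871
(ψ ∨ (χ ⊙ ((φ ⇒ ψ) ∨ χ))) ⊙ θ = max(0, 0.871 + 0.181 − 1) = max(0, 0.052) = 0.052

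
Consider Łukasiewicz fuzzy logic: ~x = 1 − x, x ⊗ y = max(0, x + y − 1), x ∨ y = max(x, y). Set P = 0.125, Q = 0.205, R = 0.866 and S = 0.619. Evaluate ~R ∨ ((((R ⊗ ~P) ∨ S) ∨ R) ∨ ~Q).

0.866

~R = 1 − 0.866 = 0.134
~P = 1 − 0.125 = 0.875
R ⊗ ~P = max(0, 0.866 + 0.875 − 1) = max(0, 0.741) = 0.741
(R ⊗ ~P) ∨ S = max(0.741, 0.619) = 0.741
((R ⊗ ~P) ∨ S) ∨ R = max(0.741, 0.866) = 0.866
~Q = 1 − 0.205 = 0.795
(((R ⊗ ~P) ∨ S) ∨ R) ∨ ~Q = max(0.866, 0.795) = 0.866
~R ∨ ((((R ⊗ ~P) ∨ S) ∨ R) ∨ ~Q) = max(0.134, 0.866) = 0.866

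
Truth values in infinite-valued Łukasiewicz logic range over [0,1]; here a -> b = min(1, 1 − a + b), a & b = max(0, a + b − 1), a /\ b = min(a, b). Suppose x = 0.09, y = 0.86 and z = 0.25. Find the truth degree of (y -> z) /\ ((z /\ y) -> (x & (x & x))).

0.39

y -> z = min(1, 1 − 0.86 + 0.25) = min(1, 0.39) = 0.39
z /\ y = min(0.25, 0.86) = 0.25
x & x = max(0, 0.09 + 0.09 − 1) = max(0, -0.82) = 0.00
x & (x & x) = max(0, 0.09 + 0.00 − 1) = max(0, -0.91) = 0.00
(z /\ y) -> (x & (x & x)) = min(1, 1 − 0.25 + 0.00) = min(1, 0.75) = 0.75
(y -> z) /\ ((z /\ y) -> (x & (x & x))) = min(0.39, 0.75) = 0.39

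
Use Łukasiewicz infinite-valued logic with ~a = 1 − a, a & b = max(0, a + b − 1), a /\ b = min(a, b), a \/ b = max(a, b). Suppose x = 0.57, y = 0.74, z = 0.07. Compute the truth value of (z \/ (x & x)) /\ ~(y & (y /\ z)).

x & x = max(0, 0.57 + 0.57 − 1) = max(0, 0.14) = 0.14
z \/ (x & x) = max(0.07, 0.14) = 0.14
y /\ z = min(0.74, 0.07) = 0.07
y & (y /\ z) = max(0, 0.74 + 0.07 − 1) = max(0, -0.19) = 0.00
~(y & (y /\ z)) = 1 − 0.00 = 1.00
(z \/ (x & x)) /\ ~(y & (y /\ z)) = min(0.14, 1.00) = 0.14

0.14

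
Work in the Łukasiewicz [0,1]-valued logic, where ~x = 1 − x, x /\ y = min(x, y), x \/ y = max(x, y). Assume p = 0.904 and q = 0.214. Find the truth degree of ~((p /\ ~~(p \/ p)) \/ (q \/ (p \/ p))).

0.096

p \/ p = max(0.904, 0.904) = 0.904
~(p \/ p) = 1 − 0.904 = 0.096
~~(p \/ p) = 1 − 0.096 = 0.904
p /\ ~~(p \/ p) = min(0.904, 0.904) = 0.904
q \/ (p \/ p) = max(0.214, 0.904) = 0.904
(p /\ ~~(p \/ p)) \/ (q \/ (p \/ p)) = max(0.904, 0.904) = 0.904
~((p /\ ~~(p \/ p)) \/ (q \/ (p \/ p))) = 1 − 0.904 = 0.096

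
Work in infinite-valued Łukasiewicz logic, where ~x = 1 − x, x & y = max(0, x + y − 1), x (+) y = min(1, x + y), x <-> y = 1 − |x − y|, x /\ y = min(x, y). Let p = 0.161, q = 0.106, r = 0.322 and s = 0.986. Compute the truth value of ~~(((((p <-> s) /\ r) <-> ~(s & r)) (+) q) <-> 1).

0.589

p <-> s = 1 − |0.161 − 0.986| = 1 − 0.825 = 0.175
(p <-> s) /\ r = min(0.175, 0.322) = 0.175
s & r = max(0, 0.986 + 0.322 − 1) = max(0, 0.308) = 0.308
~(s & r) = 1 − 0.308 = 0.692
((p <-> s) /\ r) <-> ~(s & r) = 1 − |0.175 − 0.692| = 1 − 0.517 = 0.483
(((p <-> s) /\ r) <-> ~(s & r)) (+) q = min(1, 0.483 + 0.106) = min(1, 0.589) = 0.589
((((p <-> s) /\ r) <-> ~(s & r)) (+) q) <-> 1 = 1 − |0.589 − 1.000| = 1 − 0.411 = 0.589
~(((((p <-> s) /\ r) <-> ~(s & r)) (+) q) <-> 1) = 1 − 0.589 = 0.411
~~(((((p <-> s) /\ r) <-> ~(s & r)) (+) q) <-> 1) = 1 − 0.411 = 0.589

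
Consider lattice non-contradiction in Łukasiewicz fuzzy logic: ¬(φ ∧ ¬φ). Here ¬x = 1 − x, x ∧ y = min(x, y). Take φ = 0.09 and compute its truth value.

0.91

¬φ = 1 − 0.09 = 0.91
φ ∧ ¬φ = min(0.09, 0.91) = 0.09
¬(φ ∧ ¬φ) = 1 − 0.09 = 0.91
(The value 0.91 < 1 shows this instance is not satisfied; not a Ł∞-tautology — its value is 1 − min(a, 1−a).)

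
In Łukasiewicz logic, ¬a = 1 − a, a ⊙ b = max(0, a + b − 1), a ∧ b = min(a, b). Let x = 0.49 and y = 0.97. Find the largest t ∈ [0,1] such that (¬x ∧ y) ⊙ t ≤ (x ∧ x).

0.98

¬x = 1 − 0.49 = 0.51
¬x ∧ y = min(0.51, 0.97) = 0.51
So the left factor is ¬x ∧ y = 0.51.
x ∧ x = min(0.49, 0.49) = 0.49
So the right-hand bound is x ∧ x = 0.49.
The residuum of the Łukasiewicz t-norm gives the supremum: min(1, 1 − 0.51 + 0.49).
1 − 0.51 + 0.49 = 0.98, so t = min(1, 0.98) = 0.98.
Check: 0.51 ⊙ 0.98 = max(0, 0.49) = 0.49 ≤ 0.49.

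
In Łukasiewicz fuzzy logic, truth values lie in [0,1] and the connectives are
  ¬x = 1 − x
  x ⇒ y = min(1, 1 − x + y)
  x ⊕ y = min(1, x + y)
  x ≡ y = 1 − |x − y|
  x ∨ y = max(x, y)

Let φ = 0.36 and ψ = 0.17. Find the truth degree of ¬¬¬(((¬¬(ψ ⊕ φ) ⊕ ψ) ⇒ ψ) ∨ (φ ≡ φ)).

ψ ⊕ φ = min(1, 0.17 + 0.36) = min(1, 0.53) = 0.53
¬(ψ ⊕ φ) = 1 − 0.53 = 0.47
¬¬(ψ ⊕ φ) = 1 − 0.47 = 0.53
¬¬(ψ ⊕ φ) ⊕ ψ = min(1, 0.53 + 0.17) = min(1, 0.70) = 0.70
(¬¬(ψ ⊕ φ) ⊕ ψ) ⇒ ψ = min(1, 1 − 0.70 + 0.17) = min(1, 0.47) = 0.47
φ ≡ φ = 1 − |0.36 − 0.36| = 1 − 0.00 = 1.00
((¬¬(ψ ⊕ φ) ⊕ ψ) ⇒ ψ) ∨ (φ ≡ φ) = max(0.47, 1.00) = 1.00
¬(((¬¬(ψ ⊕ φ) ⊕ ψ) ⇒ ψ) ∨ (φ ≡ φ)) = 1 − 1.00 = 0.00
¬¬(((¬¬(ψ ⊕ φ) ⊕ ψ) ⇒ ψ) ∨ (φ ≡ φ)) = 1 − 0.00 = 1.00
¬¬¬(((¬¬(ψ ⊕ φ) ⊕ ψ) ⇒ ψ) ∨ (φ ≡ φ)) = 1 − 1.00 = 0.00

0.00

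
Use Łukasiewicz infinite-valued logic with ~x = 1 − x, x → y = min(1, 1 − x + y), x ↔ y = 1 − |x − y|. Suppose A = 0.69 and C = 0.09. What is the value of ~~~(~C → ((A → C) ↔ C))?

~C = 1 − 0.09 = 0.91
A → C = min(1, 1 − 0.69 + 0.09) = min(1, 0.40) = 0.40
(A → C) ↔ C = 1 − |0.40 − 0.09| = 1 − 0.31 = 0.69
~C → ((A → C) ↔ C) = min(1, 1 − 0.91 + 0.69) = min(1, 0.78) = 0.78
~(~C → ((A → C) ↔ C)) = 1 − 0.78 = 0.22
~~(~C → ((A → C) ↔ C)) = 1 − 0.22 = 0.78
~~~(~C → ((A → C) ↔ C)) = 1 − 0.78 = 0.22

0.22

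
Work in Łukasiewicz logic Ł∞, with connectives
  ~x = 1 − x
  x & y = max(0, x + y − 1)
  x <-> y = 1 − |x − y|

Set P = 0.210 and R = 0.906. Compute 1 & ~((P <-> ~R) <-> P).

0.674

~R = 1 − 0.906 = 0.094
P <-> ~R = 1 − |0.210 − 0.094| = 1 − 0.116 = 0.884
(P <-> ~R) <-> P = 1 − |0.884 − 0.210| = 1 − 0.674 = 0.326
~((P <-> ~R) <-> P) = 1 − 0.326 = 0.674
1 & ~((P <-> ~R) <-> P) = max(0, 1.000 + 0.674 − 1) = max(0, 0.674) = 0.674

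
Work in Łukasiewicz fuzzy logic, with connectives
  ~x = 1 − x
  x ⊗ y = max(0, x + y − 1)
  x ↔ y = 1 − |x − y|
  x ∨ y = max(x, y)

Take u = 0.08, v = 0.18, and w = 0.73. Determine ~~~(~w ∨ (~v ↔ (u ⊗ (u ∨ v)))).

0.73

~w = 1 − 0.73 = 0.27
~v = 1 − 0.18 = 0.82
u ∨ v = max(0.08, 0.18) = 0.18
u ⊗ (u ∨ v) = max(0, 0.08 + 0.18 − 1) = max(0, -0.74) = 0.00
~v ↔ (u ⊗ (u ∨ v)) = 1 − |0.82 − 0.00| = 1 − 0.82 = 0.18
~w ∨ (~v ↔ (u ⊗ (u ∨ v))) = max(0.27, 0.18) = 0.27
~(~w ∨ (~v ↔ (u ⊗ (u ∨ v)))) = 1 − 0.27 = 0.73
~~(~w ∨ (~v ↔ (u ⊗ (u ∨ v)))) = 1 − 0.73 = 0.27
~~~(~w ∨ (~v ↔ (u ⊗ (u ∨ v)))) = 1 − 0.27 = 0.73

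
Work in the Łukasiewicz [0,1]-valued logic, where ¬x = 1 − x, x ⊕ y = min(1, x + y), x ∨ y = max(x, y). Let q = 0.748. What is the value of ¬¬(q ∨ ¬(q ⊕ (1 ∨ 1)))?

1 ∨ 1 = max(1.000, 1.000) = 1.000
q ⊕ (1 ∨ 1) = min(1, 0.748 + 1.000) = min(1, 1.748) = 1.000
¬(q ⊕ (1 ∨ 1)) = 1 − 1.000 = 0.000
q ∨ ¬(q ⊕ (1 ∨ 1)) = max(0.748, 0.000) = 0.748
¬(q ∨ ¬(q ⊕ (1 ∨ 1))) = 1 − 0.748 = 0.252
¬¬(q ∨ ¬(q ⊕ (1 ∨ 1))) = 1 − 0.252 = 0.748

0.748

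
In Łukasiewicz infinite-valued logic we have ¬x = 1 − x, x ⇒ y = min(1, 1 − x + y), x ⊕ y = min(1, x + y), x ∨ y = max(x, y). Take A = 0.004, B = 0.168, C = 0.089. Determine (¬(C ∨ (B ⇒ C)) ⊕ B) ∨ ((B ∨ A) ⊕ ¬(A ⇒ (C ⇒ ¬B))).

0.247

B ⇒ C = min(1, 1 − 0.168 + 0.089) = min(1, 0.921) = 0.921
C ∨ (B ⇒ C) = max(0.089, 0.921) = 0.921
¬(C ∨ (B ⇒ C)) = 1 − 0.921 = 0.079
¬(C ∨ (B ⇒ C)) ⊕ B = min(1, 0.079 + 0.168) = min(1, 0.247) = 0.247
B ∨ A = max(0.168, 0.004) = 0.168
¬B = 1 − 0.168 = 0.832
C ⇒ ¬B = min(1, 1 − 0.089 + 0.832) = min(1, 1.743) = 1.000
A ⇒ (C ⇒ ¬B) = min(1, 1 − 0.004 + 1.000) = min(1, 1.996) = 1.000
¬(A ⇒ (C ⇒ ¬B)) = 1 − 1.000 = 0.000
(B ∨ A) ⊕ ¬(A ⇒ (C ⇒ ¬B)) = min(1, 0.168 + 0.000) = min(1, 0.168) = 0.168
(¬(C ∨ (B ⇒ C)) ⊕ B) ∨ ((B ∨ A) ⊕ ¬(A ⇒ (C ⇒ ¬B))) = max(0.247, 0.168) = 0.247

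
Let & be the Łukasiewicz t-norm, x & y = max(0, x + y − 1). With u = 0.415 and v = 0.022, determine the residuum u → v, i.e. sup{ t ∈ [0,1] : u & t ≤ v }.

0.607

The residuum of the Łukasiewicz t-norm gives the supremum: min(1, 1 − 0.415 + 0.022).
1 − 0.415 + 0.022 = 0.607, so t = min(1, 0.607) = 0.607.
Check: 0.415 & 0.607 = max(0, 0.022) = 0.022 ≤ 0.022.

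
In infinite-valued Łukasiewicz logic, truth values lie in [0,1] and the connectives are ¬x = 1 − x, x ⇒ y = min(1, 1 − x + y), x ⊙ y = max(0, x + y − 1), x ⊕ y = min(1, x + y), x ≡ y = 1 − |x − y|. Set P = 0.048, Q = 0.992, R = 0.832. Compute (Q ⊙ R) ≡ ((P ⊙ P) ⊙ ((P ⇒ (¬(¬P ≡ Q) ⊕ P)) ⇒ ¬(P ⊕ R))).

Q ⊙ R = max(0, 0.992 + 0.832 − 1) = max(0, 0.824) = 0.824
P ⊙ P = max(0, 0.048 + 0.048 − 1) = max(0, -0.904) = 0.000
¬P = 1 − 0.048 = 0.952
¬P ≡ Q = 1 − |0.952 − 0.992| = 1 − 0.040 = 0.960
¬(¬P ≡ Q) = 1 − 0.960 = 0.040
¬(¬P ≡ Q) ⊕ P = min(1, 0.040 + 0.048) = min(1, 0.088) = 0.088
P ⇒ (¬(¬P ≡ Q) ⊕ P) = min(1, 1 − 0.048 + 0.088) = min(1, 1.040) = 1.000
P ⊕ R = min(1, 0.048 + 0.832) = min(1, 0.880) = 0.880
¬(P ⊕ R) = 1 − 0.880 = 0.120
(P ⇒ (¬(¬P ≡ Q) ⊕ P)) ⇒ ¬(P ⊕ R) = min(1, 1 − 1.000 + 0.120) = min(1, 0.120) = 0.120
(P ⊙ P) ⊙ ((P ⇒ (¬(¬P ≡ Q) ⊕ P)) ⇒ ¬(P ⊕ R)) = max(0, 0.000 + 0.120 − 1) = max(0, -0.880) = 0.000
(Q ⊙ R) ≡ ((P ⊙ P) ⊙ ((P ⇒ (¬(¬P ≡ Q) ⊕ P)) ⇒ ¬(P ⊕ R))) = 1 − |0.824 − 0.000| = 1 − 0.824 = 0.176

0.176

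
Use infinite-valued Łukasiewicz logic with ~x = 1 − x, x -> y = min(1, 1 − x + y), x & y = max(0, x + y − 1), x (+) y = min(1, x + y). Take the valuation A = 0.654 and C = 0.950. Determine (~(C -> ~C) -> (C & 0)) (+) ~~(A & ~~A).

~C = 1 − 0.950 = 0.050
C -> ~C = min(1, 1 − 0.950 + 0.050) = min(1, 0.100) = 0.100
~(C -> ~C) = 1 − 0.100 = 0.900
C & 0 = max(0, 0.950 + 0.000 − 1) = max(0, -0.050) = 0.000
~(C -> ~C) -> (C & 0) = min(1, 1 − 0.900 + 0.000) = min(1, 0.100) = 0.100
~A = 1 − 0.654 = 0.346
~~A = 1 − 0.346 = 0.654
A & ~~A = max(0, 0.654 + 0.654 − 1) = max(0, 0.308) = 0.308
~(A & ~~A) = 1 − 0.308 = 0.692
~~(A & ~~A) = 1 − 0.692 = 0.308
(~(C -> ~C) -> (C & 0)) (+) ~~(A & ~~A) = min(1, 0.100 + 0.308) = min(1, 0.408) = 0.408

0.408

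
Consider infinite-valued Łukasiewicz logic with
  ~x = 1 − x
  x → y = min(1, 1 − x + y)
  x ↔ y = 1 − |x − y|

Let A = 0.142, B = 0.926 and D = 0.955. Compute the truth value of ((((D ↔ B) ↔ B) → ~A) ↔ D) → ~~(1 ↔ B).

0.978

D ↔ B = 1 − |0.955 − 0.926| = 1 − 0.029 = 0.971
(D ↔ B) ↔ B = 1 − |0.971 − 0.926| = 1 − 0.045 = 0.955
~A = 1 − 0.142 = 0.858
((D ↔ B) ↔ B) → ~A = min(1, 1 − 0.955 + 0.858) = min(1, 0.903) = 0.903
(((D ↔ B) ↔ B) → ~A) ↔ D = 1 − |0.903 − 0.955| = 1 − 0.052 = 0.948
1 ↔ B = 1 − |1.000 − 0.926| = 1 − 0.074 = 0.926
~(1 ↔ B) = 1 − 0.926 = 0.074
~~(1 ↔ B) = 1 − 0.074 = 0.926
((((D ↔ B) ↔ B) → ~A) ↔ D) → ~~(1 ↔ B) = min(1, 1 − 0.948 + 0.926) = min(1, 0.978) = 0.978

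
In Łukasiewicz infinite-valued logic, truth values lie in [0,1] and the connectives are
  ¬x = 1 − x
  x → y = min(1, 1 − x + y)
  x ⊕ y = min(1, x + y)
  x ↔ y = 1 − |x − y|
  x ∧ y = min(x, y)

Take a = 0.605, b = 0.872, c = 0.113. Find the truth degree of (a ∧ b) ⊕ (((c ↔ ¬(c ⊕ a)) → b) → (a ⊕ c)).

1.000

a ∧ b = min(0.605, 0.872) = 0.605
c ⊕ a = min(1, 0.113 + 0.605) = min(1, 0.718) = 0.718
¬(c ⊕ a) = 1 − 0.718 = 0.282
c ↔ ¬(c ⊕ a) = 1 − |0.113 − 0.282| = 1 − 0.169 = 0.831
(c ↔ ¬(c ⊕ a)) → b = min(1, 1 − 0.831 + 0.872) = min(1, 1.041) = 1.000
a ⊕ c = min(1, 0.605 + 0.113) = min(1, 0.718) = 0.718
((c ↔ ¬(c ⊕ a)) → b) → (a ⊕ c) = min(1, 1 − 1.000 + 0.718) = min(1, 0.718) = 0.718
(a ∧ b) ⊕ (((c ↔ ¬(c ⊕ a)) → b) → (a ⊕ c)) = min(1, 0.605 + 0.718) = min(1, 1.323) = 1.000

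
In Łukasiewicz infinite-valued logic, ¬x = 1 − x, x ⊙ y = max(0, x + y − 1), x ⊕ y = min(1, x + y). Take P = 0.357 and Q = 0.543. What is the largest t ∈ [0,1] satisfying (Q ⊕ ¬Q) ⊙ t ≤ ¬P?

0.643

¬Q = 1 − 0.543 = 0.457
Q ⊕ ¬Q = min(1, 0.543 + 0.457) = min(1, 1.000) = 1.000
So the left factor is Q ⊕ ¬Q = 1.000.
¬P = 1 − 0.357 = 0.643
So the right-hand bound is ¬P = 0.643.
The residuum of the Łukasiewicz t-norm gives the supremum: min(1, 1 − 1.000 + 0.643).
1 − 1.000 + 0.643 = 0.643, so t = min(1, 0.643) = 0.643.
Check: 1.000 ⊙ 0.643 = max(0, 0.643) = 0.643 ≤ 0.643.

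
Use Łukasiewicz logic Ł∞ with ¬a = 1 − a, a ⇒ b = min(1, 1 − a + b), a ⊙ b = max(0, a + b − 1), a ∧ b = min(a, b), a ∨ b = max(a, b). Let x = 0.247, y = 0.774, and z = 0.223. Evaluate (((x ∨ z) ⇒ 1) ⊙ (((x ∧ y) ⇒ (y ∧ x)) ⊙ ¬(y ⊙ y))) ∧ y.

0.452

x ∨ z = max(0.247, 0.223) = 0.247
(x ∨ z) ⇒ 1 = min(1, 1 − 0.247 + 1.000) = min(1, 1.753) = 1.000
x ∧ y = min(0.247, 0.774) = 0.247
y ∧ x = min(0.774, 0.247) = 0.247
(x ∧ y) ⇒ (y ∧ x) = min(1, 1 − 0.247 + 0.247) = min(1, 1.000) = 1.000
y ⊙ y = max(0, 0.774 + 0.774 − 1) = max(0, 0.548) = 0.548
¬(y ⊙ y) = 1 − 0.548 = 0.452
((x ∧ y) ⇒ (y ∧ x)) ⊙ ¬(y ⊙ y) = max(0, 1.000 + 0.452 − 1) = max(0, 0.452) = 0.452
((x ∨ z) ⇒ 1) ⊙ (((x ∧ y) ⇒ (y ∧ x)) ⊙ ¬(y ⊙ y)) = max(0, 1.000 + 0.452 − 1) = max(0, 0.452) = 0.452
(((x ∨ z) ⇒ 1) ⊙ (((x ∧ y) ⇒ (y ∧ x)) ⊙ ¬(y ⊙ y))) ∧ y = min(0.452, 0.774) = 0.452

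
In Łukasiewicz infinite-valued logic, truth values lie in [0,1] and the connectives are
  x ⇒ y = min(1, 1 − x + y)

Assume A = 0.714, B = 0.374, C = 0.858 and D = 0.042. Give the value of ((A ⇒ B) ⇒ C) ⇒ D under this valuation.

A ⇒ B = min(1, 1 − 0.714 + 0.374) = min(1, 0.660) = 0.660
(A ⇒ B) ⇒ C = min(1, 1 − 0.660 + 0.858) = min(1, 1.198) = 1.000
((A ⇒ B) ⇒ C) ⇒ D = min(1, 1 − 1.000 + 0.042) = min(1, 0.042) = 0.042

0.042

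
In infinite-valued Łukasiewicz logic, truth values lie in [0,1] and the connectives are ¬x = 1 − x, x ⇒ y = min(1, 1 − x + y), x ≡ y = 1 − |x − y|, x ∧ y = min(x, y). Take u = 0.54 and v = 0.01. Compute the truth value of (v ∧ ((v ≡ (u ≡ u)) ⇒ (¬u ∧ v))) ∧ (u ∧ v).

0.01

u ≡ u = 1 − |0.54 − 0.54| = 1 − 0.00 = 1.00
v ≡ (u ≡ u) = 1 − |0.01 − 1.00| = 1 − 0.99 = 0.01
¬u = 1 − 0.54 = 0.46
¬u ∧ v = min(0.46, 0.01) = 0.01
(v ≡ (u ≡ u)) ⇒ (¬u ∧ v) = min(1, 1 − 0.01 + 0.01) = min(1, 1.00) = 1.00
v ∧ ((v ≡ (u ≡ u)) ⇒ (¬u ∧ v)) = min(0.01, 1.00) = 0.01
u ∧ v = min(0.54, 0.01) = 0.01
(v ∧ ((v ≡ (u ≡ u)) ⇒ (¬u ∧ v))) ∧ (u ∧ v) = min(0.01, 0.01) = 0.01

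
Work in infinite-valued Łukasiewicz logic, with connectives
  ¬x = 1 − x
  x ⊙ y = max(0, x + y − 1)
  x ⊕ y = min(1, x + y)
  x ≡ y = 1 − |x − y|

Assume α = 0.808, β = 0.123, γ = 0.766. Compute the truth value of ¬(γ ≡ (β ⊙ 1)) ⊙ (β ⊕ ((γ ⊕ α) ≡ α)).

0.574

β ⊙ 1 = max(0, 0.123 + 1.000 − 1) = max(0, 0.123) = 0.123
γ ≡ (β ⊙ 1) = 1 − |0.766 − 0.123| = 1 − 0.643 = 0.357
¬(γ ≡ (β ⊙ 1)) = 1 − 0.357 = 0.643
γ ⊕ α = min(1, 0.766 + 0.808) = min(1, 1.574) = 1.000
(γ ⊕ α) ≡ α = 1 − |1.000 − 0.808| = 1 − 0.192 = 0.808
β ⊕ ((γ ⊕ α) ≡ α) = min(1, 0.123 + 0.808) = min(1, 0.931) = 0.931
¬(γ ≡ (β ⊙ 1)) ⊙ (β ⊕ ((γ ⊕ α) ≡ α)) = max(0, 0.643 + 0.931 − 1) = max(0, 0.574) = 0.574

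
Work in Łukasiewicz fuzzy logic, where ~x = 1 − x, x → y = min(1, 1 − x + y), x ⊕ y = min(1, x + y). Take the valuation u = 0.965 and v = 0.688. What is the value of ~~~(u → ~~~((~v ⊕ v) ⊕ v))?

0.965

~v = 1 − 0.688 = 0.312
~v ⊕ v = min(1, 0.312 + 0.688) = min(1, 1.000) = 1.000
(~v ⊕ v) ⊕ v = min(1, 1.000 + 0.688) = min(1, 1.688) = 1.000
~((~v ⊕ v) ⊕ v) = 1 − 1.000 = 0.000
~~((~v ⊕ v) ⊕ v) = 1 − 0.000 = 1.000
~~~((~v ⊕ v) ⊕ v) = 1 − 1.000 = 0.000
u → ~~~((~v ⊕ v) ⊕ v) = min(1, 1 − 0.965 + 0.000) = min(1, 0.035) = 0.035
~(u → ~~~((~v ⊕ v) ⊕ v)) = 1 − 0.035 = 0.965
~~(u → ~~~((~v ⊕ v) ⊕ v)) = 1 − 0.965 = 0.035
~~~(u → ~~~((~v ⊕ v) ⊕ v)) = 1 − 0.035 = 0.965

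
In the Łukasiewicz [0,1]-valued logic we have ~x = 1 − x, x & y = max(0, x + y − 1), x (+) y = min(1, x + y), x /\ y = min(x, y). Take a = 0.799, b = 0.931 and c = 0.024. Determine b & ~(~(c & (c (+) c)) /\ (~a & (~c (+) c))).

c (+) c = min(1, 0.024 + 0.024) = min(1, 0.048) = 0.048
c & (c (+) c) = max(0, 0.024 + 0.048 − 1) = max(0, -0.928) = 0.000
~(c & (c (+) c)) = 1 − 0.000 = 1.000
~a = 1 − 0.799 = 0.201
~c = 1 − 0.024 = 0.976
~c (+) c = min(1, 0.976 + 0.024) = min(1, 1.000) = 1.000
~a & (~c (+) c) = max(0, 0.201 + 1.000 − 1) = max(0, 0.201) = 0.201
~(c & (c (+) c)) /\ (~a & (~c (+) c)) = min(1.000, 0.201) = 0.201
~(~(c & (c (+) c)) /\ (~a & (~c (+) c))) = 1 − 0.201 = 0.799
b & ~(~(c & (c (+) c)) /\ (~a & (~c (+) c))) = max(0, 0.931 + 0.799 − 1) = max(0, 0.730) = 0.730

0.730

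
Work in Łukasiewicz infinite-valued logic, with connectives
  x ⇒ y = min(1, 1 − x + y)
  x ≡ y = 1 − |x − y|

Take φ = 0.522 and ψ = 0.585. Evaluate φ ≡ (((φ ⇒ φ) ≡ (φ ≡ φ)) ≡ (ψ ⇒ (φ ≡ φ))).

0.522

φ ⇒ φ = min(1, 1 − 0.522 + 0.522) = min(1, 1.000) = 1.000
φ ≡ φ = 1 − |0.522 − 0.522| = 1 − 0.000 = 1.000
(φ ⇒ φ) ≡ (φ ≡ φ) = 1 − |1.000 − 1.000| = 1 − 0.000 = 1.000
ψ ⇒ (φ ≡ φ) = min(1, 1 − 0.585 + 1.000) = min(1, 1.415) = 1.000
((φ ⇒ φ) ≡ (φ ≡ φ)) ≡ (ψ ⇒ (φ ≡ φ)) = 1 − |1.000 − 1.000| = 1 − 0.000 = 1.000
φ ≡ (((φ ⇒ φ) ≡ (φ ≡ φ)) ≡ (ψ ⇒ (φ ≡ φ))) = 1 − |0.522 − 1.000| = 1 − 0.478 = 0.522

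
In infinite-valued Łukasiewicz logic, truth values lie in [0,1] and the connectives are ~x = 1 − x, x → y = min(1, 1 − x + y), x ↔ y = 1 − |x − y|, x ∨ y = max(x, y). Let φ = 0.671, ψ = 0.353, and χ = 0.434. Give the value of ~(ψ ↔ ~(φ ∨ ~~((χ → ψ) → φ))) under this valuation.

0.105

χ → ψ = min(1, 1 − 0.434 + 0.353) = min(1, 0.919) = 0.919
(χ → ψ) → φ = min(1, 1 − 0.919 + 0.671) = min(1, 0.752) = 0.752
~((χ → ψ) → φ) = 1 − 0.752 = 0.248
~~((χ → ψ) → φ) = 1 − 0.248 = 0.752
φ ∨ ~~((χ → ψ) → φ) = max(0.671, 0.752) = 0.752
~(φ ∨ ~~((χ → ψ) → φ)) = 1 − 0.752 = 0.248
ψ ↔ ~(φ ∨ ~~((χ → ψ) → φ)) = 1 − |0.353 − 0.248| = 1 − 0.105 = 0.895
~(ψ ↔ ~(φ ∨ ~~((χ → ψ) → φ))) = 1 − 0.895 = 0.105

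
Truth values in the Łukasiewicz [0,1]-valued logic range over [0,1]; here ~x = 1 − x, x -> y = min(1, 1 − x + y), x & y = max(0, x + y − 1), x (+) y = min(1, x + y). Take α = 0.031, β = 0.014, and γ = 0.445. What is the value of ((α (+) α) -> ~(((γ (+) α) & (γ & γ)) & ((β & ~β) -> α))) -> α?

0.031

α (+) α = min(1, 0.031 + 0.031) = min(1, 0.062) = 0.062
γ (+) α = min(1, 0.445 + 0.031) = min(1, 0.476) = 0.476
γ & γ = max(0, 0.445 + 0.445 − 1) = max(0, -0.110) = 0.000
(γ (+) α) & (γ & γ) = max(0, 0.476 + 0.000 − 1) = max(0, -0.524) = 0.000
~β = 1 − 0.014 = 0.986
β & ~β = max(0, 0.014 + 0.986 − 1) = max(0, 0.000) = 0.000
(β & ~β) -> α = min(1, 1 − 0.000 + 0.031) = min(1, 1.031) = 1.000
((γ (+) α) & (γ & γ)) & ((β & ~β) -> α) = max(0, 0.000 + 1.000 − 1) = max(0, 0.000) = 0.000
~(((γ (+) α) & (γ & γ)) & ((β & ~β) -> α)) = 1 − 0.000 = 1.000
(α (+) α) -> ~(((γ (+) α) & (γ & γ)) & ((β & ~β) -> α)) = min(1, 1 − 0.062 + 1.000) = min(1, 1.938) = 1.000
((α (+) α) -> ~(((γ (+) α) & (γ & γ)) & ((β & ~β) -> α))) -> α = min(1, 1 − 1.000 + 0.031) = min(1, 0.031) = 0.031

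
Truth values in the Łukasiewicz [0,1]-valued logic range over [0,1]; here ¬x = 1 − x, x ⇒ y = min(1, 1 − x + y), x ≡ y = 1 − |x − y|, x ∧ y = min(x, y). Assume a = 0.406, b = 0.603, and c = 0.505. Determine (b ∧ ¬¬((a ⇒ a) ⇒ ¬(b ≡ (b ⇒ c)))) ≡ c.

a ⇒ a = min(1, 1 − 0.406 + 0.406) = min(1, 1.000) = 1.000
b ⇒ c = min(1, 1 − 0.603 + 0.505) = min(1, 0.902) = 0.902
b ≡ (b ⇒ c) = 1 − |0.603 − 0.902| = 1 − 0.299 = 0.701
¬(b ≡ (b ⇒ c)) = 1 − 0.701 = 0.299
(a ⇒ a) ⇒ ¬(b ≡ (b ⇒ c)) = min(1, 1 − 1.000 + 0.299) = min(1, 0.299) = 0.299
¬((a ⇒ a) ⇒ ¬(b ≡ (b ⇒ c))) = 1 − 0.299 = 0.701
¬¬((a ⇒ a) ⇒ ¬(b ≡ (b ⇒ c))) = 1 − 0.701 = 0.299
b ∧ ¬¬((a ⇒ a) ⇒ ¬(b ≡ (b ⇒ c))) = min(0.603, 0.299) = 0.299
(b ∧ ¬¬((a ⇒ a) ⇒ ¬(b ≡ (b ⇒ c)))) ≡ c = 1 − |0.299 − 0.505| = 1 − 0.206 = 0.794

0.794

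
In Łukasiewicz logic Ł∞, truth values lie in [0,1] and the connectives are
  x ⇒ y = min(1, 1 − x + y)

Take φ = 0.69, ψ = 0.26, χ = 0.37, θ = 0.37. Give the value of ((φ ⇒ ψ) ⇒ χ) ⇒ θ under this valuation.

0.57

φ ⇒ ψ = min(1, 1 − 0.69 + 0.26) = min(1, 0.57) = 0.57
(φ ⇒ ψ) ⇒ χ = min(1, 1 − 0.57 + 0.37) = min(1, 0.80) = 0.80
((φ ⇒ ψ) ⇒ χ) ⇒ θ = min(1, 1 − 0.80 + 0.37) = min(1, 0.57) = 0.57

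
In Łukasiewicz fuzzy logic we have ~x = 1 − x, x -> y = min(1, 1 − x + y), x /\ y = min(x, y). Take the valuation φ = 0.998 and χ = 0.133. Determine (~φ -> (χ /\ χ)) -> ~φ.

~φ = 1 − 0.998 = 0.002
χ /\ χ = min(0.133, 0.133) = 0.133
~φ -> (χ /\ χ) = min(1, 1 − 0.002 + 0.133) = min(1, 1.131) = 1.000
(~φ -> (χ /\ χ)) -> ~φ = min(1, 1 − 1.000 + 0.002) = min(1, 0.002) = 0.002

0.002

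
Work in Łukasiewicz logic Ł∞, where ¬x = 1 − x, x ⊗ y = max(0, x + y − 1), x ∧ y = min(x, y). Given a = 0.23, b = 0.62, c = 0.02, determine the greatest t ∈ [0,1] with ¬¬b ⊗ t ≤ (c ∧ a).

0.40

¬b = 1 − 0.62 = 0.38
¬¬b = 1 − 0.38 = 0.62
So the left factor is ¬¬b = 0.62.
c ∧ a = min(0.02, 0.23) = 0.02
So the right-hand bound is c ∧ a = 0.02.
The residuum of the Łukasiewicz t-norm gives the supremum: min(1, 1 − 0.62 + 0.02).
1 − 0.62 + 0.02 = 0.40, so t = min(1, 0.40) = 0.40.
Check: 0.62 ⊗ 0.40 = max(0, 0.02) = 0.02 ≤ 0.02.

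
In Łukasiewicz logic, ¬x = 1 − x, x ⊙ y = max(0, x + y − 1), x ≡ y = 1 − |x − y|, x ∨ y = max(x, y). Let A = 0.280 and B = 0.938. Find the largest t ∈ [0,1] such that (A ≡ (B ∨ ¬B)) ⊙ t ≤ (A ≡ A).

1.000

¬B = 1 − 0.938 = 0.062
B ∨ ¬B = max(0.938, 0.062) = 0.938
A ≡ (B ∨ ¬B) = 1 − |0.280 − 0.938| = 1 − 0.658 = 0.342
So the left factor is A ≡ (B ∨ ¬B) = 0.342.
A ≡ A = 1 − |0.280 − 0.280| = 1 − 0.000 = 1.000
So the right-hand bound is A ≡ A = 1.000.
The residuum of the Łukasiewicz t-norm gives the supremum: min(1, 1 − 0.342 + 1.000).
1 − 0.342 + 1.000 = 1.658, so t = min(1, 1.658) = 1.000.
Check: 0.342 ⊙ 1.000 = max(0, 0.342) = 0.342 ≤ 1.000.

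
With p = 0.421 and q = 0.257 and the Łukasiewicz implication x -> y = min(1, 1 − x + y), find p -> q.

0.836

p -> q = min(1, 1 − 0.421 + 0.257) = min(1, 0.836) = 0.836
For comparison, the Gödel implication (1 if x ≤ y else y) would give 0.257.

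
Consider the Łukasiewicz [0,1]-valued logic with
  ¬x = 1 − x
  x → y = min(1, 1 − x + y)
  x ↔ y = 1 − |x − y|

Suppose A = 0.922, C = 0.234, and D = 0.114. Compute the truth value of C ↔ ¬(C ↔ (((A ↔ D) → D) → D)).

A ↔ D = 1 − |0.922 − 0.114| = 1 − 0.808 = 0.192
(A ↔ D) → D = min(1, 1 − 0.192 + 0.114) = min(1, 0.922) = 0.922
((A ↔ D) → D) → D = min(1, 1 − 0.922 + 0.114) = min(1, 0.192) = 0.192
C ↔ (((A ↔ D) → D) → D) = 1 − |0.234 − 0.192| = 1 − 0.042 = 0.958
¬(C ↔ (((A ↔ D) → D) → D)) = 1 − 0.958 = 0.042
C ↔ ¬(C ↔ (((A ↔ D) → D) → D)) = 1 − |0.234 − 0.042| = 1 − 0.192 = 0.808

0.808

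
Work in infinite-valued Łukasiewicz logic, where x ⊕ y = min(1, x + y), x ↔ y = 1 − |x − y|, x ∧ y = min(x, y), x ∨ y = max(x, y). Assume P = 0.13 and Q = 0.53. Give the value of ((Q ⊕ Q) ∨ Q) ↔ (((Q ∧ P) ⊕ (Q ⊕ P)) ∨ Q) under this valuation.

0.79

Q ⊕ Q = min(1, 0.53 + 0.53) = min(1, 1.06) = 1.00
(Q ⊕ Q) ∨ Q = max(1.00, 0.53) = 1.00
Q ∧ P = min(0.53, 0.13) = 0.13
Q ⊕ P = min(1, 0.53 + 0.13) = min(1, 0.66) = 0.66
(Q ∧ P) ⊕ (Q ⊕ P) = min(1, 0.13 + 0.66) = min(1, 0.79) = 0.79
((Q ∧ P) ⊕ (Q ⊕ P)) ∨ Q = max(0.79, 0.53) = 0.79
((Q ⊕ Q) ∨ Q) ↔ (((Q ∧ P) ⊕ (Q ⊕ P)) ∨ Q) = 1 − |1.00 − 0.79| = 1 − 0.21 = 0.79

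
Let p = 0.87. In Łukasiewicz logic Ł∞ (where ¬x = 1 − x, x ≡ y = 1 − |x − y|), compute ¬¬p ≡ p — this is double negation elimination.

¬p = 1 − 0.87 = 0.13
¬¬p = 1 − 0.13 = 0.87
¬¬p ≡ p = 1 − |0.87 − 0.87| = 1 − 0.00 = 1.00
(As expected: always 1 in Ł∞ since negation is involutive.)

1.00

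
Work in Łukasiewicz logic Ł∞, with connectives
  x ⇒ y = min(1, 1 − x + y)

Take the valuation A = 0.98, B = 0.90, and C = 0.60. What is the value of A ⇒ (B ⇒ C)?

0.72

B ⇒ C = min(1, 1 − 0.90 + 0.60) = min(1, 0.70) = 0.70
A ⇒ (B ⇒ C) = min(1, 1 − 0.98 + 0.70) = min(1, 0.72) = 0.72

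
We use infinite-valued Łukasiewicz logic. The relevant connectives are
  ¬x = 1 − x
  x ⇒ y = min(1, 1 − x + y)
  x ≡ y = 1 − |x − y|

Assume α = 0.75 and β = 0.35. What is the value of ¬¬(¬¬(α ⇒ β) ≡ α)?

0.85

α ⇒ β = min(1, 1 − 0.75 + 0.35) = min(1, 0.60) = 0.60
¬(α ⇒ β) = 1 − 0.60 = 0.40
¬¬(α ⇒ β) = 1 − 0.40 = 0.60
¬¬(α ⇒ β) ≡ α = 1 − |0.60 − 0.75| = 1 − 0.15 = 0.85
¬(¬¬(α ⇒ β) ≡ α) = 1 − 0.85 = 0.15
¬¬(¬¬(α ⇒ β) ≡ α) = 1 − 0.15 = 0.85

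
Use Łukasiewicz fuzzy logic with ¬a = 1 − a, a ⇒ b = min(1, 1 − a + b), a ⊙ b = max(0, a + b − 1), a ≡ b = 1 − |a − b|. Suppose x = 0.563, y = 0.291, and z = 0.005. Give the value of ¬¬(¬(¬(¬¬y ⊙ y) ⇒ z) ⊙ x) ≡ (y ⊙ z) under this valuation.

0.442

¬y = 1 − 0.291 = 0.709
¬¬y = 1 − 0.709 = 0.291
¬¬y ⊙ y = max(0, 0.291 + 0.291 − 1) = max(0, -0.418) = 0.000
¬(¬¬y ⊙ y) = 1 − 0.000 = 1.000
¬(¬¬y ⊙ y) ⇒ z = min(1, 1 − 1.000 + 0.005) = min(1, 0.005) = 0.005
¬(¬(¬¬y ⊙ y) ⇒ z) = 1 − 0.005 = 0.995
¬(¬(¬¬y ⊙ y) ⇒ z) ⊙ x = max(0, 0.995 + 0.563 − 1) = max(0, 0.558) = 0.558
¬(¬(¬(¬¬y ⊙ y) ⇒ z) ⊙ x) = 1 − 0.558 = 0.442
¬¬(¬(¬(¬¬y ⊙ y) ⇒ z) ⊙ x) = 1 − 0.442 = 0.558
y ⊙ z = max(0, 0.291 + 0.005 − 1) = max(0, -0.704) = 0.000
¬¬(¬(¬(¬¬y ⊙ y) ⇒ z) ⊙ x) ≡ (y ⊙ z) = 1 − |0.558 − 0.000| = 1 − 0.558 = 0.442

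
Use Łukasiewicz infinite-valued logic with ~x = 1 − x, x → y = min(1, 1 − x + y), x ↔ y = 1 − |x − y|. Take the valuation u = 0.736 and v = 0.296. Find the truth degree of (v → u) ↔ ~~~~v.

0.296

v → u = min(1, 1 − 0.296 + 0.736) = min(1, 1.440) = 1.000
~v = 1 − 0.296 = 0.704
~~v = 1 − 0.704 = 0.296
~~~v = 1 − 0.296 = 0.704
~~~~v = 1 − 0.704 = 0.296
(v → u) ↔ ~~~~v = 1 − |1.000 − 0.296| = 1 − 0.704 = 0.296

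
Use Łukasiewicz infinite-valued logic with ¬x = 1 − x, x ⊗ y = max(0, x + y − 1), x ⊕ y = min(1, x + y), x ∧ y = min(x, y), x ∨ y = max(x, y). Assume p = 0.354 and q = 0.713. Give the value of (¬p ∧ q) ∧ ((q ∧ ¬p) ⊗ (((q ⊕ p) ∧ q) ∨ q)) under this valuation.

¬p = 1 − 0.354 = 0.646
¬p ∧ q = min(0.646, 0.713) = 0.646
q ∧ ¬p = min(0.713, 0.646) = 0.646
q ⊕ p = min(1, 0.713 + 0.354) = min(1, 1.067) = 1.000
(q ⊕ p) ∧ q = min(1.000, 0.713) = 0.713
((q ⊕ p) ∧ q) ∨ q = max(0.713, 0.713) = 0.713
(q ∧ ¬p) ⊗ (((q ⊕ p) ∧ q) ∨ q) = max(0, 0.646 + 0.713 − 1) = max(0, 0.359) = 0.359
(¬p ∧ q) ∧ ((q ∧ ¬p) ⊗ (((q ⊕ p) ∧ q) ∨ q)) = min(0.646, 0.359) = 0.359

0.359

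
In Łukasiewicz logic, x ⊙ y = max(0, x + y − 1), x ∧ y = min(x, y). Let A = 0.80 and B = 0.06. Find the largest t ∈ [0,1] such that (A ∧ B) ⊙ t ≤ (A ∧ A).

1.00

A ∧ B = min(0.80, 0.06) = 0.06
So the left factor is A ∧ B = 0.06.
A ∧ A = min(0.80, 0.80) = 0.80
So the right-hand bound is A ∧ A = 0.80.
The residuum of the Łukasiewicz t-norm gives the supremum: min(1, 1 − 0.06 + 0.80).
1 − 0.06 + 0.80 = 1.74, so t = min(1, 1.74) = 1.00.
Check: 0.06 ⊙ 1.00 = max(0, 0.06) = 0.06 ≤ 0.80.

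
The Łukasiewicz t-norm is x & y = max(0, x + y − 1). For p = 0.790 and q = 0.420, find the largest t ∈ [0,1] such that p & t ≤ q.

The residuum of the Łukasiewicz t-norm gives the supremum: min(1, 1 − 0.790 + 0.420).
1 − 0.790 + 0.420 = 0.630, so t = min(1, 0.630) = 0.630.
Check: 0.790 & 0.630 = max(0, 0.420) = 0.420 ≤ 0.420.

0.630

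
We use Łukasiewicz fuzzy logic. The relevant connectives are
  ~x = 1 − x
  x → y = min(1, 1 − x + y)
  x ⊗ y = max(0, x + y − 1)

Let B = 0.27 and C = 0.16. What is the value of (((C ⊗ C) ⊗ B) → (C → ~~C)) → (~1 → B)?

1.00

C ⊗ C = max(0, 0.16 + 0.16 − 1) = max(0, -0.68) = 0.00
(C ⊗ C) ⊗ B = max(0, 0.00 + 0.27 − 1) = max(0, -0.73) = 0.00
~C = 1 − 0.16 = 0.84
~~C = 1 − 0.84 = 0.16
C → ~~C = min(1, 1 − 0.16 + 0.16) = min(1, 1.00) = 1.00
((C ⊗ C) ⊗ B) → (C → ~~C) = min(1, 1 − 0.00 + 1.00) = min(1, 2.00) = 1.00
~1 = 1 − 1.00 = 0.00
~1 → B = min(1, 1 − 0.00 + 0.27) = min(1, 1.27) = 1.00
(((C ⊗ C) ⊗ B) → (C → ~~C)) → (~1 → B) = min(1, 1 − 1.00 + 1.00) = min(1, 1.00) = 1.00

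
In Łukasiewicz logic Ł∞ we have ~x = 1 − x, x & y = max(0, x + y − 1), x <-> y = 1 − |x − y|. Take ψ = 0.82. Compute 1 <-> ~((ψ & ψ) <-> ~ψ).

ψ & ψ = max(0, 0.82 + 0.82 − 1) = max(0, 0.64) = 0.64
~ψ = 1 − 0.82 = 0.18
(ψ & ψ) <-> ~ψ = 1 − |0.64 − 0.18| = 1 − 0.46 = 0.54
~((ψ & ψ) <-> ~ψ) = 1 − 0.54 = 0.46
1 <-> ~((ψ & ψ) <-> ~ψ) = 1 − |1.00 − 0.46| = 1 − 0.54 = 0.46

0.46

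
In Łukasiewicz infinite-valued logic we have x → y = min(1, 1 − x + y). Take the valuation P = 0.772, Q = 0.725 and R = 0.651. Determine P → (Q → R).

1.000

Q → R = min(1, 1 − 0.725 + 0.651) = min(1, 0.926) = 0.926
P → (Q → R) = min(1, 1 − 0.772 + 0.926) = min(1, 1.154) = 1.000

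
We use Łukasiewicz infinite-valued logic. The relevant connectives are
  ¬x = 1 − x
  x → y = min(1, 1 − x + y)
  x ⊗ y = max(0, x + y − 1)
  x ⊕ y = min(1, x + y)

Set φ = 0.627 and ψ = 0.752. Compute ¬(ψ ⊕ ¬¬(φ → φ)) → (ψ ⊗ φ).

1.000

φ → φ = min(1, 1 − 0.627 + 0.627) = min(1, 1.000) = 1.000
¬(φ → φ) = 1 − 1.000 = 0.000
¬¬(φ → φ) = 1 − 0.000 = 1.000
ψ ⊕ ¬¬(φ → φ) = min(1, 0.752 + 1.000) = min(1, 1.752) = 1.000
¬(ψ ⊕ ¬¬(φ → φ)) = 1 − 1.000 = 0.000
ψ ⊗ φ = max(0, 0.752 + 0.627 − 1) = max(0, 0.379) = 0.379
¬(ψ ⊕ ¬¬(φ → φ)) → (ψ ⊗ φ) = min(1, 1 − 0.000 + 0.379) = min(1, 1.379) = 1.000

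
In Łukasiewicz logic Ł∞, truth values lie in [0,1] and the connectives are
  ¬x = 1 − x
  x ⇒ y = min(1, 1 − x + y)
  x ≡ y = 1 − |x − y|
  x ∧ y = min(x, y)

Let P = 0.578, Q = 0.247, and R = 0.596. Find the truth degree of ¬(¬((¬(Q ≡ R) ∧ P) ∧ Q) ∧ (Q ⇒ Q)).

Q ≡ R = 1 − |0.247 − 0.596| = 1 − 0.349 = 0.651
¬(Q ≡ R) = 1 − 0.651 = 0.349
¬(Q ≡ R) ∧ P = min(0.349, 0.578) = 0.349
(¬(Q ≡ R) ∧ P) ∧ Q = min(0.349, 0.247) = 0.247
¬((¬(Q ≡ R) ∧ P) ∧ Q) = 1 − 0.247 = 0.753
Q ⇒ Q = min(1, 1 − 0.247 + 0.247) = min(1, 1.000) = 1.000
¬((¬(Q ≡ R) ∧ P) ∧ Q) ∧ (Q ⇒ Q) = min(0.753, 1.000) = 0.753
¬(¬((¬(Q ≡ R) ∧ P) ∧ Q) ∧ (Q ⇒ Q)) = 1 − 0.753 = 0.247

0.247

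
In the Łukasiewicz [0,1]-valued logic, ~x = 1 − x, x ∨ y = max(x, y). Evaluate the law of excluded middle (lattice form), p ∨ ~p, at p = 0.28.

0.72

~p = 1 − 0.28 = 0.72
p ∨ ~p = max(0.28, 0.72) = 0.72
(The value 0.72 < 1 shows this instance is not satisfied; not a Ł∞-tautology — its value is max(a, 1−a).)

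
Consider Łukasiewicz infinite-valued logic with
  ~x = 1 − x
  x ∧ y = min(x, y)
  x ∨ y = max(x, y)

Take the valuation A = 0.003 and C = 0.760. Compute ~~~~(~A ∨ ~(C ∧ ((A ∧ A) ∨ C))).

0.997

~A = 1 − 0.003 = 0.997
A ∧ A = min(0.003, 0.003) = 0.003
(A ∧ A) ∨ C = max(0.003, 0.760) = 0.760
C ∧ ((A ∧ A) ∨ C) = min(0.760, 0.760) = 0.760
~(C ∧ ((A ∧ A) ∨ C)) = 1 − 0.760 = 0.240
~A ∨ ~(C ∧ ((A ∧ A) ∨ C)) = max(0.997, 0.240) = 0.997
~(~A ∨ ~(C ∧ ((A ∧ A) ∨ C))) = 1 − 0.997 = 0.003
~~(~A ∨ ~(C ∧ ((A ∧ A) ∨ C))) = 1 − 0.003 = 0.997
~~~(~A ∨ ~(C ∧ ((A ∧ A) ∨ C))) = 1 − 0.997 = 0.003
~~~~(~A ∨ ~(C ∧ ((A ∧ A) ∨ C))) = 1 − 0.003 = 0.997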